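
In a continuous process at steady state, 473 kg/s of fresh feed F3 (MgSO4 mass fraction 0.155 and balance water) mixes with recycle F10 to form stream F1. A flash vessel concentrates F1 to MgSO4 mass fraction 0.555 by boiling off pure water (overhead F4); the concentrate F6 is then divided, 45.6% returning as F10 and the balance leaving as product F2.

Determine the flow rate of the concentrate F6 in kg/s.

242.8 kg/s

Overall MgSO4 balance (none leaves overhead): MgSO4 in fresh feed = MgSO4 in product, i.e. 473×0.155 = (1−0.456)·F6·0.555.
F6 = 73.315/(0.555×0.544) = 242.83 kg/s.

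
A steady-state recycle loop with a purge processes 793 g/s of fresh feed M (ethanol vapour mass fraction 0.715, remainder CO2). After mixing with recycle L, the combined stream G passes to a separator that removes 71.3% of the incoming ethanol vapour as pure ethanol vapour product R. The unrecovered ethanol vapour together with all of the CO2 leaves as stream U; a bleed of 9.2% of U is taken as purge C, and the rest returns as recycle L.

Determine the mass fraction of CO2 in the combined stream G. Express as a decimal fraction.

0.762

CO2 enters only via M and leaves only via the purge: 793×0.285 = 0.092×(CO2 in U), and the separator passes all CO2, so CO2 in G = CO2 in U = 2456.6 g/s.
ethanol vapour in G: m_A = 793×0.715 + (1−0.092)·(1−0.713)·m_A, so m_A = 567/0.7394 = 766.83 g/s.
G = 766.83 + 2456.6 = 3223.4 g/s.
CO2 fraction in G = 2456.6/3223.4 = 0.762.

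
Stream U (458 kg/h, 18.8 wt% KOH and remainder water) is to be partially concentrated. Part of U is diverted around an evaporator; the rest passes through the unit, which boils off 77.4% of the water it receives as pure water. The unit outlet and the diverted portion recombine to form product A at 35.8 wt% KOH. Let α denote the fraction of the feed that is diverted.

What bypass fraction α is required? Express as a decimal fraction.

0.244

All 458×0.188 = 86.104 kg/h of KOH reaches A, so A = 86.104/0.358 = 240.51 kg/h and vapour = 217.49 kg/h.
The evaporator receives (1−α)·458 of feed at 0.812 water and removes 0.774 of that water:
0.774×0.812×(1−α)×458 = 217.49
(1−α) = 217.49/287.85 = 0.7556;  α = 0.2444.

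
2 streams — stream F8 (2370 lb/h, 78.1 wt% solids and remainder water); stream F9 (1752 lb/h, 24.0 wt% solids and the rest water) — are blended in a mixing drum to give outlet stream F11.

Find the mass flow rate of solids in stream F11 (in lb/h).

2271 lb/h

solids out = solids in = 2370×0.781 + 1752×0.240 = 2271.4 lb/h.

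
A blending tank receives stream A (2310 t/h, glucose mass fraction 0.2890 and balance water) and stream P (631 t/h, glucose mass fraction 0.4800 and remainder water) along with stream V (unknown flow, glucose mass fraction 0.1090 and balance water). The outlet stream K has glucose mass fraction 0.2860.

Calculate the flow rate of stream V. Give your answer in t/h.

Let V be the unknown flow. Total out = 2941 + V.
glucose balance: 970.47 + 0.109·V = 0.286·(2941 + V)
(0.109 − 0.286)·V = 0.286×2941 − 970.47 = -129.34
V = -129.34 / -0.177 = 730.76 t/h

730.8 t/h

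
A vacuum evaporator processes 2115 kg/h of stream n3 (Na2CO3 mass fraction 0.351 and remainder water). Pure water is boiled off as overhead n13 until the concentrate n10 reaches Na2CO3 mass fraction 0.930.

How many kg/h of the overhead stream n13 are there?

Na2CO3 is conserved: 2115×0.351 = 742.37 kg/h all reports to the concentrate.
Concentrate = 742.37/(target fraction) = 798.24 kg/h.
Overhead = 2115 − 798.24 = 1316.8 kg/h.

1317 kg/h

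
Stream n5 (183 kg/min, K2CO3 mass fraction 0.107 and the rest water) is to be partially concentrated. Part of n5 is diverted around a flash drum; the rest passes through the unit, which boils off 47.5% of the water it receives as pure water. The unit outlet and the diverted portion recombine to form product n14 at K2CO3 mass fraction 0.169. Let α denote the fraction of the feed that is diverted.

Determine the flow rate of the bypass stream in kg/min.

All 183×0.107 = 19.581 kg/min of K2CO3 reaches n14, so n14 = 19.581/0.169 = 115.86 kg/min and vapour = 67.136 kg/min.
The evaporator receives (1−α)·183 of feed at 0.893 water and removes 0.475 of that water:
0.475×0.893×(1−α)×183 = 67.136
(1−α) = 67.136/77.624 = 0.8649;  α = 0.1351.
Bypass flow = 0.1351×183 = 24.725 kg/min.

24.73 kg/min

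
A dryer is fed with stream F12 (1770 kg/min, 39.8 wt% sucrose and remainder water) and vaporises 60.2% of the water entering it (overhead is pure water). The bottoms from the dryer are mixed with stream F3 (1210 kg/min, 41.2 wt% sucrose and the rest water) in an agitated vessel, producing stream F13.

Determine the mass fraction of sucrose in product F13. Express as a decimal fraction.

0.514

Vapour removed = 0.602×0.602×1770 = 641.46 kg/min; concentrate = 1128.5 kg/min.
sucrose reaching the mixer = 704.46 (from concentrate) + 1210×0.412 = 1203 kg/min.
Product flow = 1128.5 + 1210 = 2338.5 kg/min; sucrose fraction = 0.514.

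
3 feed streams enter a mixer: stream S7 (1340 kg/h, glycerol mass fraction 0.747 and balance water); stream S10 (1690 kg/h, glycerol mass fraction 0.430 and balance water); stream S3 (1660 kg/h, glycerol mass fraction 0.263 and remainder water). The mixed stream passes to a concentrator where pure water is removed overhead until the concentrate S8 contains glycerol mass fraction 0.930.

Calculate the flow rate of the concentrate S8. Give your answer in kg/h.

glycerol entering = 1340×0.747 + 1690×0.430 + 1660×0.263 = 2164.3 kg/h.
All glycerol reports to S8, so S8 = 2164.3/0.930 = 2327.2 kg/h.

2327 kg/h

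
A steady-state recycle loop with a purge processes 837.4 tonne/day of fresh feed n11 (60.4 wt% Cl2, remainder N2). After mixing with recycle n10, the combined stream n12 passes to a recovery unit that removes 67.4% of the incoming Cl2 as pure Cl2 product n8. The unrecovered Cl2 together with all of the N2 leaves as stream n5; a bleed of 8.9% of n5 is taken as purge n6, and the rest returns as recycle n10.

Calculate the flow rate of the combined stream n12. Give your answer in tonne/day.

4445 tonne/day

N2 enters only via n11 and leaves only via the purge: 837.4×0.396 = 0.089×(N2 in n5), and the recovery unit passes all N2, so N2 in n12 = N2 in n5 = 3726 tonne/day.
Cl2 in n12: m_A = 837.4×0.604 + (1−0.089)·(1−0.674)·m_A, so m_A = 505.79/0.7030 = 719.46 tonne/day.
n12 = 719.46 + 3726 = 4445.4 tonne/day.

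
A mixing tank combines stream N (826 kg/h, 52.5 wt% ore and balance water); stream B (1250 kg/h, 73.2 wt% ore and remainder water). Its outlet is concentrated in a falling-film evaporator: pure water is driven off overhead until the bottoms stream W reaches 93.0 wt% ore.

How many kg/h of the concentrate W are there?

1450 kg/h

ore entering = 826×0.525 + 1250×0.732 = 1348.7 kg/h.
All ore reports to W, so W = 1348.7/0.930 = 1450.2 kg/h.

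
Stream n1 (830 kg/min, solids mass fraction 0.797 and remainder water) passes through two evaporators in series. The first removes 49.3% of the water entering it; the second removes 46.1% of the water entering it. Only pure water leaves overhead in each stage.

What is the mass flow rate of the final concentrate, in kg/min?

707.6 kg/min

water in feed = 830×0.203 = 168.49 kg/min.
After stage 1: water left = (1−0.493)×168.49 = 85.424; stream total = 746.93 kg/min.
After stage 2: water left = (1−0.461)×85.424 = 46.044; final concentrate = 707.55 kg/min.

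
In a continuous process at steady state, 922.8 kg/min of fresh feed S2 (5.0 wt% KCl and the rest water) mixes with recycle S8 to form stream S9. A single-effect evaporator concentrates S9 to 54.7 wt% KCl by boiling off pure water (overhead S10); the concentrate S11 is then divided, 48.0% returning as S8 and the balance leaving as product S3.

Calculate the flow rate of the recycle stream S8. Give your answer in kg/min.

Overall KCl balance (none leaves overhead): KCl in fresh feed = KCl in product, i.e. 922.8×0.050 = (1−0.480)·S11·0.547.
S11 = 46.14/(0.547×0.520) = 162.21 kg/min.
Recycle S8 = 0.480×162.21 = 77.862 kg/min.

77.86 kg/min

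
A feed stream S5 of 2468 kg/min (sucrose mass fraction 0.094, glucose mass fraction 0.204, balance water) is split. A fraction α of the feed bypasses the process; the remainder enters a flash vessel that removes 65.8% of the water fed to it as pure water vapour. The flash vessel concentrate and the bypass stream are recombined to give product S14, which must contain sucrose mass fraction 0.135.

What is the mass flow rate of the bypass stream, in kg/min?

All 2468×0.094 = 231.99 kg/min of sucrose reaches S14, so S14 = 231.99/0.135 = 1718.5 kg/min and vapour = 749.54 kg/min.
The evaporator receives (1−α)·2468 of feed at 0.702 water and removes 0.658 of that water:
0.658×0.702×(1−α)×2468 = 749.54
(1−α) = 749.54/1140 = 0.6575;  α = 0.3425.
Bypass flow = 0.3425×2468 = 845.32 kg/min.

845.3 kg/min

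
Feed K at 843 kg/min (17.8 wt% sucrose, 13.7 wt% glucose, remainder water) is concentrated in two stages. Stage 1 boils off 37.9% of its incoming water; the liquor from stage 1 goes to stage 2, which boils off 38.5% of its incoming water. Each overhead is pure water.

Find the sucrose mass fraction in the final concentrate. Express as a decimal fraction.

water in feed = 843×0.685 = 577.46 kg/min.
After stage 1: water left = (1−0.379)×577.46 = 358.6; stream total = 624.14 kg/min.
After stage 2: water left = (1−0.385)×358.6 = 220.54; final concentrate = 486.08 kg/min.
sucrose fraction = 150.05/486.08 = 0.309.

0.309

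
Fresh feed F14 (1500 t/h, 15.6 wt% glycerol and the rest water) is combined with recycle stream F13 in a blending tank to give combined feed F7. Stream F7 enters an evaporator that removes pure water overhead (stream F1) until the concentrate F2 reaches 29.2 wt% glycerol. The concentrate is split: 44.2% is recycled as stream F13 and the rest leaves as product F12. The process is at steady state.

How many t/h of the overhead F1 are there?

698.6 t/h

Overall glycerol balance (none leaves overhead): glycerol in fresh feed = glycerol in product, i.e. 1500×0.156 = (1−0.442)·F2·0.292.
F2 = 234/(0.292×0.558) = 1436.1 t/h.
Recycle F13 = 0.442×1436.1 = 634.78 t/h.
Combined feed F7 = 1500 + 634.78 = 2134.8 t/h.
Overhead F1 = F7 − F2 = 2134.8 − 1436.1 = 698.63 t/h.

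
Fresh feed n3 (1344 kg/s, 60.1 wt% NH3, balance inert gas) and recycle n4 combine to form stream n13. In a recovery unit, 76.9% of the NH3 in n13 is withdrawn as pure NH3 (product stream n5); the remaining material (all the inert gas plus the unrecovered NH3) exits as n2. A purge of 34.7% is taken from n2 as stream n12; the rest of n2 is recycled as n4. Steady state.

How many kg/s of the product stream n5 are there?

NH3 in n13: m_A = 1344×0.601 + (1−0.347)·(1−0.769)·m_A, so m_A = 807.74/0.8492 = 951.23 kg/s.
Product n5 = 0.769×951.23 = 731.5 kg/s.

731.5 kg/s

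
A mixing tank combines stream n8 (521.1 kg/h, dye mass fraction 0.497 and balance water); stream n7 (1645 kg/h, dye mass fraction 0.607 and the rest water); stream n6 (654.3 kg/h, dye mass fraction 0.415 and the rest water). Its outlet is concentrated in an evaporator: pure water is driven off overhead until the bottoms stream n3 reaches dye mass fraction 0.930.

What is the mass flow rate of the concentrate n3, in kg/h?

1644 kg/h

dye entering = 521.1×0.497 + 1645×0.607 + 654.3×0.415 = 1529 kg/h.
All dye reports to n3, so n3 = 1529/0.930 = 1644.1 kg/h.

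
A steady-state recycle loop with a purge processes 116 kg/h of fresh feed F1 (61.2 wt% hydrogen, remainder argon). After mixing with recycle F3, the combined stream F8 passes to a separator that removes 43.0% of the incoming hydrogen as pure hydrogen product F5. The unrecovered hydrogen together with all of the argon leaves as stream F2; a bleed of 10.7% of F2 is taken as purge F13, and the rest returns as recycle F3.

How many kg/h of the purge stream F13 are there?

argon enters only via F1 and leaves only via the purge: 116×0.388 = 0.107×(argon in F2), and the separator passes all argon, so argon in F8 = argon in F2 = 420.64 kg/h.
hydrogen in F8: m_A = 116×0.612 + (1−0.107)·(1−0.430)·m_A, so m_A = 70.992/0.4910 = 144.59 kg/h.
F2 = (1−0.430)×144.59 + 420.64 = 503.05 kg/h.
Purge F13 = 0.107×503.05 = 53.827 kg/h.

53.83 kg/h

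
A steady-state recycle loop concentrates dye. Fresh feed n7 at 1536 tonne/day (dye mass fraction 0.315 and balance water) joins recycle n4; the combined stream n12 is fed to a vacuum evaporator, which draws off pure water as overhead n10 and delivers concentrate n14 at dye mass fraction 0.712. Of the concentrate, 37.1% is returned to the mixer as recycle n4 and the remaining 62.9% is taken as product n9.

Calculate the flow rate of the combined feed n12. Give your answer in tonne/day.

1937 tonne/day

Overall dye balance (none leaves overhead): dye in fresh feed = dye in product, i.e. 1536×0.315 = (1−0.371)·n14·0.712.
n14 = 483.84/(0.712×0.629) = 1080.4 tonne/day.
Recycle n4 = 0.371×1080.4 = 400.82 tonne/day.
Combined feed n12 = 1536 + 400.82 = 1936.8 tonne/day.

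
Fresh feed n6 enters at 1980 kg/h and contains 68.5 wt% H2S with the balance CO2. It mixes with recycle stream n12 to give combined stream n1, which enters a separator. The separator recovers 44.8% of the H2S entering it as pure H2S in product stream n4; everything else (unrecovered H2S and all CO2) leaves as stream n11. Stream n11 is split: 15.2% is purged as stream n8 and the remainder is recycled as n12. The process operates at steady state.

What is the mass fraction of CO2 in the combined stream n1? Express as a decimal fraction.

0.617

CO2 enters only via n6 and leaves only via the purge: 1980×0.315 = 0.152×(CO2 in n11), and the separator passes all CO2, so CO2 in n1 = CO2 in n11 = 4103.3 kg/h.
H2S in n1: m_A = 1980×0.685 + (1−0.152)·(1−0.448)·m_A, so m_A = 1356.3/0.5319 = 2549.9 kg/h.
n1 = 2549.9 + 4103.3 = 6653.2 kg/h.
CO2 fraction in n1 = 4103.3/6653.2 = 0.617.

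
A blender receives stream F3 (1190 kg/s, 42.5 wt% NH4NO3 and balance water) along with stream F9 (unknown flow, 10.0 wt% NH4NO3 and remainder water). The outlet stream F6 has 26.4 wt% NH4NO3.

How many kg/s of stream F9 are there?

Let F9 be the unknown flow. Total out = 1190 + F9.
NH4NO3 balance: 505.75 + 0.100·F9 = 0.264·(1190 + F9)
(0.100 − 0.264)·F9 = 0.264×1190 − 505.75 = -191.59
F9 = -191.59 / -0.164 = 1168.2 kg/s

1168 kg/s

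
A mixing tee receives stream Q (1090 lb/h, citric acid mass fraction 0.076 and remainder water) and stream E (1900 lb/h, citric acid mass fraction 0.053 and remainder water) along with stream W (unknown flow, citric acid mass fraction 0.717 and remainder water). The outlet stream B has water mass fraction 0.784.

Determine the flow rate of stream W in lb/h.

Let W be the unknown flow. Total out = 2990 + W.
water balance: 2806.5 + 0.283·W = 0.784·(2990 + W)
(0.283 − 0.784)·W = 0.784×2990 − 2806.5 = -462.3
W = -462.3 / -0.501 = 922.75 lb/h

922.8 lb/h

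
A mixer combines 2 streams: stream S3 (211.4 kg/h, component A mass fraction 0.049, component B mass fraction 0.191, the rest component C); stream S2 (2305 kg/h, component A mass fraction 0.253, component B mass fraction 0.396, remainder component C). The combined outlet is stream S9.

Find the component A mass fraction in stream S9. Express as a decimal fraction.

0.236

Total flow out = 211.4 + 2305 = 2516.4 kg/h.
component A in = 211.4×0.049 + 2305×0.253 = 593.52 kg/h.
component A mass fraction in S9 = 593.52/2516.4 = 0.236.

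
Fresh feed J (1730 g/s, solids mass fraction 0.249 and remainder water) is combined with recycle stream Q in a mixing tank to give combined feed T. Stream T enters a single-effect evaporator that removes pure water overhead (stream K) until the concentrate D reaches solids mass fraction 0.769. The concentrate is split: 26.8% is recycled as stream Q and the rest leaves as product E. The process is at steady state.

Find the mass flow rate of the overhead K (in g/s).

1170 g/s

Overall solids balance (none leaves overhead): solids in fresh feed = solids in product, i.e. 1730×0.249 = (1−0.268)·D·0.769.
D = 430.77/(0.769×0.732) = 765.26 g/s.
Recycle Q = 0.268×765.26 = 205.09 g/s.
Combined feed T = 1730 + 205.09 = 1935.1 g/s.
Overhead K = T − D = 1935.1 − 765.26 = 1169.8 g/s.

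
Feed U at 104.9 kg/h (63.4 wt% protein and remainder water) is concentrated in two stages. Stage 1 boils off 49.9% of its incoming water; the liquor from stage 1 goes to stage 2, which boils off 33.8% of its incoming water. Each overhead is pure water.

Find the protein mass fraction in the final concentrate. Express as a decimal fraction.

0.839

water in feed = 104.9×0.366 = 38.393 kg/h.
After stage 1: water left = (1−0.499)×38.393 = 19.235; stream total = 85.742 kg/h.
After stage 2: water left = (1−0.338)×19.235 = 12.734; final concentrate = 79.24 kg/h.
protein fraction = 66.507/79.24 = 0.839.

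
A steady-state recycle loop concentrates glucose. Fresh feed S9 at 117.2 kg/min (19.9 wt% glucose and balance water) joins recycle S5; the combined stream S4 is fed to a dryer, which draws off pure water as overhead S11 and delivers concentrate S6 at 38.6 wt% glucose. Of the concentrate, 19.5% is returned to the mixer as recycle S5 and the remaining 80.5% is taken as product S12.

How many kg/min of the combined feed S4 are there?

Overall glucose balance (none leaves overhead): glucose in fresh feed = glucose in product, i.e. 117.2×0.199 = (1−0.195)·S6·0.386.
S6 = 23.323/(0.386×0.805) = 75.058 kg/min.
Recycle S5 = 0.195×75.058 = 14.636 kg/min.
Combined feed S4 = 117.2 + 14.636 = 131.84 kg/min.

131.8 kg/min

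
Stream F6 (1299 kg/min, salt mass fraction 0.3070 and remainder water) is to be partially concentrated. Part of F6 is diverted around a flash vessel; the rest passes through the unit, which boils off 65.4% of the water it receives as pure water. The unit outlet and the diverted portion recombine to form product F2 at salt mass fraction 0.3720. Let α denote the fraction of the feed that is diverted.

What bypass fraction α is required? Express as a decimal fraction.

0.614

All 1299×0.307 = 398.79 kg/min of salt reaches F2, so F2 = 398.79/0.372 = 1072 kg/min and vapour = 226.98 kg/min.
The evaporator receives (1−α)·1299 of feed at 0.693 water and removes 0.654 of that water:
0.654×0.693×(1−α)×1299 = 226.98
(1−α) = 226.98/588.74 = 0.3855;  α = 0.6145.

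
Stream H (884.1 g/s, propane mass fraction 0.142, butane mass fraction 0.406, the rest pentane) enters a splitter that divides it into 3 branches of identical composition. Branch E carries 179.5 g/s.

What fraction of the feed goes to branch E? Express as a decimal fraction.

Fraction to E = 179.5/884.1 = 0.2030.

0.203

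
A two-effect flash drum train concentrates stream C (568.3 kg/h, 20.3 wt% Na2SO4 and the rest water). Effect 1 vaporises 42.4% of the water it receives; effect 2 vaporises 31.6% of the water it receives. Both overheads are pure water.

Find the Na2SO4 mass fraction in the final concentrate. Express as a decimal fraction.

0.393

water in feed = 568.3×0.797 = 452.94 kg/h.
After stage 1: water left = (1−0.424)×452.94 = 260.89; stream total = 376.26 kg/h.
After stage 2: water left = (1−0.316)×260.89 = 178.45; final concentrate = 293.81 kg/h.
Na2SO4 fraction = 115.36/293.81 = 0.393.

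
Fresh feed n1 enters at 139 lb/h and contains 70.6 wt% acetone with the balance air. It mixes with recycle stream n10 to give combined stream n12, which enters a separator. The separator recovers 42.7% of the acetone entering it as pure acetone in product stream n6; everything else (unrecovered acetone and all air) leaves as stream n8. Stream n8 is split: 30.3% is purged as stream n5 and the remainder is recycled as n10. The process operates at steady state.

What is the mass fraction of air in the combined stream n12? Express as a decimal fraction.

0.452

air enters only via n1 and leaves only via the purge: 139×0.294 = 0.303×(air in n8), and the separator passes all air, so air in n12 = air in n8 = 134.87 lb/h.
acetone in n12: m_A = 139×0.706 + (1−0.303)·(1−0.427)·m_A, so m_A = 98.134/0.6006 = 163.39 lb/h.
n12 = 163.39 + 134.87 = 298.26 lb/h.
air fraction in n12 = 134.87/298.26 = 0.452.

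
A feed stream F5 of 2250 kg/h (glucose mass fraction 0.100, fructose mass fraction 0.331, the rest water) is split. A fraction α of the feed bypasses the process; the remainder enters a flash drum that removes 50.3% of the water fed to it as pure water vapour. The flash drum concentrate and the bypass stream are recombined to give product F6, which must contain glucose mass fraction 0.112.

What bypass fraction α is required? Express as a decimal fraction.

All 2250×0.100 = 225 kg/h of glucose reaches F6, so F6 = 225/0.112 = 2008.9 kg/h and vapour = 241.07 kg/h.
The evaporator receives (1−α)·2250 of feed at 0.569 water and removes 0.503 of that water:
0.503×0.569×(1−α)×2250 = 241.07
(1−α) = 241.07/643.97 = 0.3744;  α = 0.6256.

0.626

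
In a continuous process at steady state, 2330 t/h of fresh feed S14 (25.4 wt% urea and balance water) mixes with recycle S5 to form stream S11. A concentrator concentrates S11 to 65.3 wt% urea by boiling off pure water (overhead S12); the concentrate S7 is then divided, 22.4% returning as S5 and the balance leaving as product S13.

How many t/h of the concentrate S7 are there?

1168 t/h

Overall urea balance (none leaves overhead): urea in fresh feed = urea in product, i.e. 2330×0.254 = (1−0.224)·S7·0.653.
S7 = 591.82/(0.653×0.776) = 1167.9 t/h.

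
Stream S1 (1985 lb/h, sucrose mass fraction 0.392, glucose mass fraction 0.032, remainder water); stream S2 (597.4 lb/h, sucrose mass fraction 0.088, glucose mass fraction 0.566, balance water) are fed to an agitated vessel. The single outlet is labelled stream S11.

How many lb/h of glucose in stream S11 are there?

401.6 lb/h

glucose out = glucose in = 1985×0.032 + 597.4×0.566 = 401.65 lb/h.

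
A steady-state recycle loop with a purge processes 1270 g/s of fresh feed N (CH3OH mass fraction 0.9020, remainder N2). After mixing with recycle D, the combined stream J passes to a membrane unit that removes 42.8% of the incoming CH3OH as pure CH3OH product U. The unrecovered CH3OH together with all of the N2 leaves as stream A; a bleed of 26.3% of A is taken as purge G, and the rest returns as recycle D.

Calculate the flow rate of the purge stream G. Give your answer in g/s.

422.4 g/s

N2 enters only via N and leaves only via the purge: 1270×0.098 = 0.263×(N2 in A), and the membrane unit passes all N2, so N2 in J = N2 in A = 473.23 g/s.
CH3OH in J: m_A = 1270×0.902 + (1−0.263)·(1−0.428)·m_A, so m_A = 1145.5/0.5784 = 1980.4 g/s.
A = (1−0.428)×1980.4 + 473.23 = 1606 g/s.
Purge G = 0.263×1606 = 422.38 g/s.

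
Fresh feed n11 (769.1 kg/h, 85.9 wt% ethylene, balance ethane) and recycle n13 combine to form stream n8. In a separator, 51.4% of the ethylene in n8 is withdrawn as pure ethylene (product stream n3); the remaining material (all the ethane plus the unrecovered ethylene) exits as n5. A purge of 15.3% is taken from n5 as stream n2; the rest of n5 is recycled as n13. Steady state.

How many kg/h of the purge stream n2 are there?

ethane enters only via n11 and leaves only via the purge: 769.1×0.141 = 0.153×(ethane in n5), and the separator passes all ethane, so ethane in n8 = ethane in n5 = 708.78 kg/h.
ethylene in n8: m_A = 769.1×0.859 + (1−0.153)·(1−0.514)·m_A, so m_A = 660.66/0.5884 = 1122.9 kg/h.
n5 = (1−0.514)×1122.9 + 708.78 = 1254.5 kg/h.
Purge n2 = 0.153×1254.5 = 191.94 kg/h.

191.9 kg/h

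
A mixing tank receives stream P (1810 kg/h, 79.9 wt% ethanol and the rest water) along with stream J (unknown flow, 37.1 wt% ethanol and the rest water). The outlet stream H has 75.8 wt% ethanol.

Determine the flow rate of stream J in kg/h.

Let J be the unknown flow. Total out = 1810 + J.
ethanol balance: 1446.2 + 0.371·J = 0.758·(1810 + J)
(0.371 − 0.758)·J = 0.758×1810 − 1446.2 = -74.21
J = -74.21 / -0.387 = 191.76 kg/h

191.8 kg/h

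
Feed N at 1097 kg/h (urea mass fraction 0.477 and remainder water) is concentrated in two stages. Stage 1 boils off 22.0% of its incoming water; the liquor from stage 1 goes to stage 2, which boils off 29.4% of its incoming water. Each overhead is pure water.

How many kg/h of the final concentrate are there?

839.2 kg/h

water in feed = 1097×0.523 = 573.73 kg/h.
After stage 1: water left = (1−0.220)×573.73 = 447.51; stream total = 970.78 kg/h.
After stage 2: water left = (1−0.294)×447.51 = 315.94; final concentrate = 839.21 kg/h.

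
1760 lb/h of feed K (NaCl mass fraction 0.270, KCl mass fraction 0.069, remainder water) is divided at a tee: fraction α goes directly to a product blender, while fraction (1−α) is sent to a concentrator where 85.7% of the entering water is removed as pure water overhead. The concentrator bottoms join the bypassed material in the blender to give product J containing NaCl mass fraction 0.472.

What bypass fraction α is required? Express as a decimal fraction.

0.245

All 1760×0.270 = 475.2 lb/h of NaCl reaches J, so J = 475.2/0.472 = 1006.8 lb/h and vapour = 753.22 lb/h.
The evaporator receives (1−α)·1760 of feed at 0.661 water and removes 0.857 of that water:
0.857×0.661×(1−α)×1760 = 753.22
(1−α) = 753.22/997 = 0.7555;  α = 0.2445.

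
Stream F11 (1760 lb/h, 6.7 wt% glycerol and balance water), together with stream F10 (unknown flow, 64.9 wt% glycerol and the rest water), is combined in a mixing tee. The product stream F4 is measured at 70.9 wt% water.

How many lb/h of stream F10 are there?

1101 lb/h

Let F10 be the unknown flow. Total out = 1760 + F10.
water balance: 1642.1 + 0.351·F10 = 0.709·(1760 + F10)
(0.351 − 0.709)·F10 = 0.709×1760 − 1642.1 = -394.24
F10 = -394.24 / -0.358 = 1101.2 lb/h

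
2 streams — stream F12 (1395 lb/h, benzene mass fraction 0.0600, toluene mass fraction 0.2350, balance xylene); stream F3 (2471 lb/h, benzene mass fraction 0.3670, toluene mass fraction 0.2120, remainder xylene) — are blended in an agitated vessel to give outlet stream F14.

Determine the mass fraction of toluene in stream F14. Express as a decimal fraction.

0.2203

Total flow out = 1395 + 2471 = 3866 lb/h.
toluene in = 1395×0.235 + 2471×0.212 = 851.68 lb/h.
toluene mass fraction in F14 = 851.68/3866 = 0.2203.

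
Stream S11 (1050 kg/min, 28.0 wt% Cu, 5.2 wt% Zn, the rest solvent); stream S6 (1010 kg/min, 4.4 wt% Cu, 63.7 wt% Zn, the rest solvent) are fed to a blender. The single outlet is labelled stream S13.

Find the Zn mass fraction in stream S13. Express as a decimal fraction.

0.339

Total flow out = 1050 + 1010 = 2060 kg/min.
Zn in = 1050×0.052 + 1010×0.637 = 697.97 kg/min.
Zn mass fraction in S13 = 697.97/2060 = 0.339.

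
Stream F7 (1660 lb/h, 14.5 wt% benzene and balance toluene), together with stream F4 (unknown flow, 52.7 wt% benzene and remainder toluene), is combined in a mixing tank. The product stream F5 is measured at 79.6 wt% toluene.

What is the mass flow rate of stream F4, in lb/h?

Let F4 be the unknown flow. Total out = 1660 + F4.
toluene balance: 1419.3 + 0.473·F4 = 0.796·(1660 + F4)
(0.473 − 0.796)·F4 = 0.796×1660 − 1419.3 = -97.94
F4 = -97.94 / -0.323 = 303.22 lb/h

303.2 lb/h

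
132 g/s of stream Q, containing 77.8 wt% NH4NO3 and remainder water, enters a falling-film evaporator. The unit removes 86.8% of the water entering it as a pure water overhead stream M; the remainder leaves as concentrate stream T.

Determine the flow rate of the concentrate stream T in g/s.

water entering = 132×0.222 = 29.304 g/s; overhead removed = 0.868×29.304 = 25.436 g/s.
Concentrate = 132 − 25.436 = 106.56 g/s.

106.6 g/s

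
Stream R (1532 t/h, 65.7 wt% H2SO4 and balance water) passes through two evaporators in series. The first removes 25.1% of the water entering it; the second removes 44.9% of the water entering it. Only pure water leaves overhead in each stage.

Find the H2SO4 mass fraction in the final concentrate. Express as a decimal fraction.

water in feed = 1532×0.343 = 525.48 t/h.
After stage 1: water left = (1−0.251)×525.48 = 393.58; stream total = 1400.1 t/h.
After stage 2: water left = (1−0.449)×393.58 = 216.86; final concentrate = 1223.4 t/h.
H2SO4 fraction = 1006.5/1223.4 = 0.823.

0.823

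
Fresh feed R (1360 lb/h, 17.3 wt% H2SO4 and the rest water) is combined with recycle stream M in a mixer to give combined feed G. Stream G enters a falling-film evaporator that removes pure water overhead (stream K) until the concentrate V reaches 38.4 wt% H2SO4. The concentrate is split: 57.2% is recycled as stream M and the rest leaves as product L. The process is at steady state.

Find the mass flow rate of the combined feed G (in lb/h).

2179 lb/h

Overall H2SO4 balance (none leaves overhead): H2SO4 in fresh feed = H2SO4 in product, i.e. 1360×0.173 = (1−0.572)·V·0.384.
V = 235.28/(0.384×0.428) = 1431.6 lb/h.
Recycle M = 0.572×1431.6 = 818.85 lb/h.
Combined feed G = 1360 + 818.85 = 2178.9 lb/h.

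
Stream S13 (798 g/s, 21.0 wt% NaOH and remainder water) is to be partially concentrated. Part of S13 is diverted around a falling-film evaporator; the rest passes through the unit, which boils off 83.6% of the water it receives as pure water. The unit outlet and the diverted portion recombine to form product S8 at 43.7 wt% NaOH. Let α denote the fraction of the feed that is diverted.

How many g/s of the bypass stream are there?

170.4 g/s

All 798×0.210 = 167.58 g/s of NaOH reaches S8, so S8 = 167.58/0.437 = 383.48 g/s and vapour = 414.52 g/s.
The evaporator receives (1−α)·798 of feed at 0.790 water and removes 0.836 of that water:
0.836×0.790×(1−α)×798 = 414.52
(1−α) = 414.52/527.03 = 0.7865;  α = 0.2135.
Bypass flow = 0.2135×798 = 170.36 g/s.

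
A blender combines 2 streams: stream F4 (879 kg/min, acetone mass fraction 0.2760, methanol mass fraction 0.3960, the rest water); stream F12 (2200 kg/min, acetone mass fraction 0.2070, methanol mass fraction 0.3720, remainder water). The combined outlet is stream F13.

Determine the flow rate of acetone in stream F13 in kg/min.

698 kg/min

acetone out = acetone in = 879×0.276 + 2200×0.207 = 698 kg/min.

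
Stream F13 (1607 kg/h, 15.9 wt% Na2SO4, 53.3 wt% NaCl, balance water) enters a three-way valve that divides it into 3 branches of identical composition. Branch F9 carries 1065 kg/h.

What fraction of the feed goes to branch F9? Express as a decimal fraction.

Fraction to F9 = 1065/1607 = 0.6627.

0.663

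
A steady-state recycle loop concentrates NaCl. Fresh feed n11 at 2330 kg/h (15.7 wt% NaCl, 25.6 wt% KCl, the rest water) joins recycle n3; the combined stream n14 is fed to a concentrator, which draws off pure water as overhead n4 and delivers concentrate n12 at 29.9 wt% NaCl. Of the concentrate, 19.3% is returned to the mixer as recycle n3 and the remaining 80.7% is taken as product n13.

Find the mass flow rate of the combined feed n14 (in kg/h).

2623 kg/h

Overall NaCl balance (none leaves overhead): NaCl in fresh feed = NaCl in product, i.e. 2330×0.157 = (1−0.193)·n12·0.299.
n12 = 365.81/(0.299×0.807) = 1516 kg/h.
Recycle n3 = 0.193×1516 = 292.6 kg/h.
Combined feed n14 = 2330 + 292.6 = 2622.6 kg/h.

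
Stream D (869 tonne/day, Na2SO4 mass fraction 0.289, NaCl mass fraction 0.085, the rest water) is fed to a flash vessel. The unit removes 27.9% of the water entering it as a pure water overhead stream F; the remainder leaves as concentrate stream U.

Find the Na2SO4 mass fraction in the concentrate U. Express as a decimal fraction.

Na2SO4 is not removed: 869×0.289 = 251.14 tonne/day of Na2SO4 enters U.
water entering = 869×0.626 = 543.99 tonne/day; overhead removed = 0.279×543.99 = 151.77 tonne/day.
Concentrate = 869 − 151.77 = 717.23 tonne/day.
Mass fraction = 251.14/717.23 = 0.350.

0.350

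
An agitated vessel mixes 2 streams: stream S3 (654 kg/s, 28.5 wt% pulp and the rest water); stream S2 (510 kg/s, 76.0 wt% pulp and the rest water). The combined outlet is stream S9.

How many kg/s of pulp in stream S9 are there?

pulp out = pulp in = 654×0.285 + 510×0.760 = 573.99 kg/s.

574 kg/s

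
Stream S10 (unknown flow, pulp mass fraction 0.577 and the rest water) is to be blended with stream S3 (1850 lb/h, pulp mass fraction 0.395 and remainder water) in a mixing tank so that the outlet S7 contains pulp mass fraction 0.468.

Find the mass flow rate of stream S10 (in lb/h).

Let S10 be the unknown flow. Total out = 1850 + S10.
pulp balance: 730.75 + 0.577·S10 = 0.468·(1850 + S10)
(0.577 − 0.468)·S10 = 0.468×1850 − 730.75 = 135.05
S10 = 135.05 / 0.109 = 1239 lb/h

1239 lb/h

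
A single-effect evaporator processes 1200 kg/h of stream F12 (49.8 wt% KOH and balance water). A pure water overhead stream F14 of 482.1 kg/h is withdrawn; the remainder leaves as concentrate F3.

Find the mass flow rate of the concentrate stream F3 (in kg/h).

Concentrate = 1200 − 482.1 = 717.9 kg/h.

717.9 kg/h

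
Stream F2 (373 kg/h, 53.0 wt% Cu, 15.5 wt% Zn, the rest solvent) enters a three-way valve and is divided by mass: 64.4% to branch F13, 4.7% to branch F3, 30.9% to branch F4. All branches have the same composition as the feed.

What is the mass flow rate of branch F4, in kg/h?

115.3 kg/h

Branch F4 flow = 0.309×373 = 115.26 kg/h.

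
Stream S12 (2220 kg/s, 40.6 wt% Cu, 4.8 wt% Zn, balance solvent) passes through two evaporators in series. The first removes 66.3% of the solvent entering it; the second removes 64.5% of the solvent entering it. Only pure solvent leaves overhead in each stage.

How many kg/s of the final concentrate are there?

solvent in feed = 2220×0.546 = 1212.1 kg/s.
After stage 1: solvent left = (1−0.663)×1212.1 = 408.48; stream total = 1416.4 kg/s.
After stage 2: solvent left = (1−0.645)×408.48 = 145.01; final concentrate = 1152.9 kg/s.

1153 kg/s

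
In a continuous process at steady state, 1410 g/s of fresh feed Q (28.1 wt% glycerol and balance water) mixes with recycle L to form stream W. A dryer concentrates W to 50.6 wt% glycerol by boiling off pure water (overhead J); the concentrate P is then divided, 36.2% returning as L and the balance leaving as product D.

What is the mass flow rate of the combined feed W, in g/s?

1854 g/s

Overall glycerol balance (none leaves overhead): glycerol in fresh feed = glycerol in product, i.e. 1410×0.281 = (1−0.362)·P·0.506.
P = 396.21/(0.506×0.638) = 1227.3 g/s.
Recycle L = 0.362×1227.3 = 444.29 g/s.
Combined feed W = 1410 + 444.29 = 1854.3 g/s.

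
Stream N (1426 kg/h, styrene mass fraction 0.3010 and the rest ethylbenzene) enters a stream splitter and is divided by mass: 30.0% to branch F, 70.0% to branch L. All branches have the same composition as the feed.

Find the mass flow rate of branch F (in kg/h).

427.8 kg/h

Branch F flow = 0.300×1426 = 427.8 kg/h.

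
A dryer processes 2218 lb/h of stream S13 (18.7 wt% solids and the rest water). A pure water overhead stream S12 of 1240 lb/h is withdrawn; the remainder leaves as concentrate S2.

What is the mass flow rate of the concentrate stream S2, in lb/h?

978 lb/h

Concentrate = 2218 − 1240 = 978 lb/h.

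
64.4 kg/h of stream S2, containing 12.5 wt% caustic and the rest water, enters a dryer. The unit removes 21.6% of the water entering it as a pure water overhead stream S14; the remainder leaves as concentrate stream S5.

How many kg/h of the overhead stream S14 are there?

water entering = 64.4×0.875 = 56.35 kg/h; overhead removed = 0.216×56.35 = 12.172 kg/h.

12.17 kg/h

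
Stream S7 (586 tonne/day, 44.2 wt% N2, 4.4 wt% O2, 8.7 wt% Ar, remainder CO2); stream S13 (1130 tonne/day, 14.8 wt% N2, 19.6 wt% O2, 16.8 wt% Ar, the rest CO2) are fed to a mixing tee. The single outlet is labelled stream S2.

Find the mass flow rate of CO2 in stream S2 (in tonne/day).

801.7 tonne/day

CO2 out = CO2 in = 586×0.427 + 1130×0.488 = 801.66 tonne/day.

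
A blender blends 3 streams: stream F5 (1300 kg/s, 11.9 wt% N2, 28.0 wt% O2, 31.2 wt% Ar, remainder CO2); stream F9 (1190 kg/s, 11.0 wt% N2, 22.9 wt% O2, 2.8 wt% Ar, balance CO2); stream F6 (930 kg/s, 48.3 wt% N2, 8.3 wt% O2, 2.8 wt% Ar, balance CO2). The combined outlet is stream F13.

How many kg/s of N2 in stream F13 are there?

N2 out = N2 in = 1300×0.119 + 1190×0.110 + 930×0.483 = 734.79 kg/s.

734.8 kg/s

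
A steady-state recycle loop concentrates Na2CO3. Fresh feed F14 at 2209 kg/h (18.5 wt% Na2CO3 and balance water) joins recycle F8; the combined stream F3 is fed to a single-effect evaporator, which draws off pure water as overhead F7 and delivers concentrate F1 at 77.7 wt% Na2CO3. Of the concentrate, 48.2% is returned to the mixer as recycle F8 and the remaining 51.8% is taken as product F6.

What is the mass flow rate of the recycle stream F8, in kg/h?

489.4 kg/h

Overall Na2CO3 balance (none leaves overhead): Na2CO3 in fresh feed = Na2CO3 in product, i.e. 2209×0.185 = (1−0.482)·F1·0.777.
F1 = 408.67/(0.777×0.518) = 1015.4 kg/h.
Recycle F8 = 0.482×1015.4 = 489.4 kg/h.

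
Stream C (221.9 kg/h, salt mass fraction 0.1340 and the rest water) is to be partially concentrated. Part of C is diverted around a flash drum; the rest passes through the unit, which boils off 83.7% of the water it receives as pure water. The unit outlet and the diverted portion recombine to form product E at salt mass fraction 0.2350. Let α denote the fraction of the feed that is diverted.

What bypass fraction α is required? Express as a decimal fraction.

All 221.9×0.134 = 29.735 kg/h of salt reaches E, so E = 29.735/0.235 = 126.53 kg/h and vapour = 95.37 kg/h.
The evaporator receives (1−α)·221.9 of feed at 0.866 water and removes 0.837 of that water:
0.837×0.866×(1−α)×221.9 = 95.37
(1−α) = 95.37/160.84 = 0.5929;  α = 0.4071.

0.407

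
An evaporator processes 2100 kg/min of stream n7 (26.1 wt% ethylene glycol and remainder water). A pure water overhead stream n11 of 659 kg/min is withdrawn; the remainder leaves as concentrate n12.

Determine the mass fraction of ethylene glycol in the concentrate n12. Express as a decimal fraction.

0.380

ethylene glycol is not removed: 2100×0.261 = 548.1 kg/min of ethylene glycol enters n12.
Concentrate = 2100 − 659 = 1441 kg/min.
Mass fraction = 548.1/1441 = 0.380.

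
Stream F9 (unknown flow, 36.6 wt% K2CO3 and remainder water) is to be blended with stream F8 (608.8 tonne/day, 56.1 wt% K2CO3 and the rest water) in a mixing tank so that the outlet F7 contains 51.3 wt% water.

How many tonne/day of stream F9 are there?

Let F9 be the unknown flow. Total out = 608.8 + F9.
water balance: 267.26 + 0.634·F9 = 0.513·(608.8 + F9)
(0.634 − 0.513)·F9 = 0.513×608.8 − 267.26 = 45.051
F9 = 45.051 / 0.121 = 372.32 tonne/day

372.3 tonne/day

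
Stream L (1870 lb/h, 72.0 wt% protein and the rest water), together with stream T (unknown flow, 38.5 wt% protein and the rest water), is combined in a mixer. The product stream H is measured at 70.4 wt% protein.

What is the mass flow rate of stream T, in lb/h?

Let T be the unknown flow. Total out = 1870 + T.
protein balance: 1346.4 + 0.385·T = 0.704·(1870 + T)
(0.385 − 0.704)·T = 0.704×1870 − 1346.4 = -29.92
T = -29.92 / -0.319 = 93.793 lb/h

93.79 lb/h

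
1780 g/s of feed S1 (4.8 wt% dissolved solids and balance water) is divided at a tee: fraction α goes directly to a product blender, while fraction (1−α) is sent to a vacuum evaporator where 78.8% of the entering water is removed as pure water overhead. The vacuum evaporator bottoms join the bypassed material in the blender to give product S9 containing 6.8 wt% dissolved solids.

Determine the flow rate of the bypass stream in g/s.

All 1780×0.048 = 85.44 g/s of dissolved solids reaches S9, so S9 = 85.44/0.068 = 1256.5 g/s and vapour = 523.53 g/s.
The evaporator receives (1−α)·1780 of feed at 0.952 water and removes 0.788 of that water:
0.788×0.952×(1−α)×1780 = 523.53
(1−α) = 523.53/1335.3 = 0.3921;  α = 0.6079.
Bypass flow = 0.6079×1780 = 1082.1 g/s.

1082 g/s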